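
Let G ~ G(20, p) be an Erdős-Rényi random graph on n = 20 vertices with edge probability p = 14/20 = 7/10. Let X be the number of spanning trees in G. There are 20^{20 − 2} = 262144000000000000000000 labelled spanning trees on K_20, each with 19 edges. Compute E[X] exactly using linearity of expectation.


K_20 has 20^{20 − 2} = 262144000000000000000000 labelled spanning trees.
For each such spanning tree H, let X_H = 1 if all 19 edges of H are present in G. Then P[X_H = 1] = p^{19} = (7/10)^{19} = 11398895185373143/10000000000000000000.
Summing the indicators: E[X] = Σ_H E[X_H] = 262144000000000000000000 · p^{19} = 262144000000000000000000 · 11398895185373143/10000000000000000000 = 1494075989737228599296/5.
Numerically: E[X] ≈ 2.9882e+20.

E[X] = 262144000000000000000000 · (7/10)^{19} = 1494075989737228599296/5 ≈ 2.9882e+20.


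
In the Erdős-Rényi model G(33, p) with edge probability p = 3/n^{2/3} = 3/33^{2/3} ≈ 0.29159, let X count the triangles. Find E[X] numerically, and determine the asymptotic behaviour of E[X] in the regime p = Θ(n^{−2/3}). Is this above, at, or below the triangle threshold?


Number of potential triangles: C(33, 3) = 5456.
Each occurs with probability p³ ≈ (0.29159)³ ≈ 2.4793388e-02.
By linearity: E[X] = C(33, 3)·p³ ≈ 5456 · 2.4793388e-02 ≈ 135.27273.
Since α = 2/3 < 1, p = c/n^{2/3} ≫ 1/n is above the triangle threshold p ~ 1/n. Asymptotically E[X] ~ (c³/6)·n^{3(1−α)} = (3³/6)·n^{1} → ∞; triangles are abundant w.h.p.

E[X] ≈ 135.27273; in regime p = Θ(1/n^{2/3}) E[X] diverges (above the triangle threshold p ~ 1/n).


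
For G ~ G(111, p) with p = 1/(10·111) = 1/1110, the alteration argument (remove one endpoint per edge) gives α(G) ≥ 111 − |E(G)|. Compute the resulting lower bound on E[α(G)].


E[|E(G)|] = C(111, 2)·p = 6105 · (1/1110) = 11/2.
E[α(G)] ≥ n − E[|E(G)|] = 111 − 11/2 = 211/2.
Numerically: ≈ 105.500000.
(This is only a lower bound; the true E[α(G)] may be larger.)

E[α(G)] ≥ 211/2 ≈ 105.500000.


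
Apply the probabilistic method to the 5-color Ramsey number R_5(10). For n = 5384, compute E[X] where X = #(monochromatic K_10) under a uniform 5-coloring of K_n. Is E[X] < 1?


E[X] = C(5384, 10) · 5^{1 − 45} = 5593137120741932124090737609600 · 5^{−44} = 5593137120741932124090737609600/5684341886080801486968994140625.
As a reduced fraction: E[X] = 223725484829677284963629504384/227373675443232059478759765625 ≈ 0.983955.
Is E[X] < 1? YES.
Since E[X] < 1, there exists a 5-coloring of K_{5384} with no monochromatic K_10; hence R_5(10) > 5384.

E[X] = 223725484829677284963629504384/227373675443232059478759765625 ≈ 0.983955; E[X] < 1, so R_5(10) > 5384.


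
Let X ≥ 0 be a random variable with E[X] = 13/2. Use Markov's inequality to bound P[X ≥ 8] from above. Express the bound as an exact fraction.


μ = E[X] = 13/2, a = 8.
Markov: P[X ≥ 8] ≤ μ/a = (13/2)/8 = 13/16.
Numerically: ≈ 0.81250.
(Since a = 8 > μ = 6.50000, the bound 13/16 is < 1 and informative.)

P[X ≥ 8] ≤ 13/16 ≈ 0.81250.


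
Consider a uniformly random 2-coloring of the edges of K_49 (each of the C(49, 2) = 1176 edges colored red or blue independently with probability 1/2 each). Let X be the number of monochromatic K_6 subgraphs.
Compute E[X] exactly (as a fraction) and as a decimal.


Let X = Σ_S X_S over the C(49, 6) = 13983816 subsets S of size 6, where X_S = 1 if the K_6 on S is monochromatic.
For a fixed S, the K_6 on S has C(6, 2) = 15 edges. P[all 15 edges red] = (1/2)^15, and likewise for blue, so P[monochromatic] = 2·(1/2)^15 = 2^{1 − 15} = 1/16384.
By linearity: E[X] = C(49, 6) · 2^{1 − 15} = 13983816 · 1/16384 = 1747977/2048.
Numerically: E[X] ≈ 853.5044.

E[X] = C(49,6)·2^(1−C(6,2)) = 1747977/2048 ≈ 853.5044.


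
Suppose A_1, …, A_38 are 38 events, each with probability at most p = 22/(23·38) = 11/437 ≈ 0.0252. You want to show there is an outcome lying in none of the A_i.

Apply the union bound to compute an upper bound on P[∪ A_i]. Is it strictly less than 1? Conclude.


Union bound: P[∪_{i=1}^{38} A_i] ≤ Σ_i P[A_i] ≤ 38·p = 38·(11/437) = 22/23.
Numerically: 22/23 ≈ 0.9565.
Is 22/23 < 1? YES.
Since P[∪ A_i] ≤ 22/23 < 1, the complement has P[∩ A_i^c] ≥ 1 − 22/23 = 1/23 > 0, so some outcome avoids every A_i.

38·p = 22/23 ≈ 0.9565; existence CERTIFIED by the union bound.


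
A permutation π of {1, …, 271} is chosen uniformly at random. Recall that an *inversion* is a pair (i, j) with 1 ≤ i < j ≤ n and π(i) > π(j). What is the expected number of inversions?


Write X = Σ X_I over the C(271, 2) = 36585 pairs i < j, with X_I the indicator of one inversion.
There are 36585 indicators.
For each fixed pair i < j, the values π(i) and π(j) are two distinct elements of {1, …, 271} in uniformly random order; by symmetry P[π(i) > π(j)] = 1/2.
By linearity: E[X] = 36585 · (1/2) = C(271, 2) · (1/2) = 36585/2 = 36585/2 ≈ 18292.5000.

E[X] = 36585/2 = 18292.5000.


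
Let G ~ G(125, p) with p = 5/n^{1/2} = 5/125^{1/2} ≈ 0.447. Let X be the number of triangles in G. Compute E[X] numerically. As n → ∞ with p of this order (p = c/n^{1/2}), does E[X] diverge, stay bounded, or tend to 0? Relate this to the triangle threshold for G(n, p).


Number of potential triangles: C(125, 3) = 317750.
Each occurs with probability p³ ≈ (0.447)³ ≈ 8.94427e-02.
By linearity: E[X] = C(125, 3)·p³ ≈ 317750 · 8.94427e-02 ≈ 28420.424.
Since α = 1/2 < 1, p = c/n^{1/2} ≫ 1/n is above the triangle threshold p ~ 1/n. Asymptotically E[X] ~ (c³/6)·n^{3(1−α)} = (5³/6)·n^{1.5} → ∞; triangles are abundant w.h.p.

E[X] ≈ 28420.424; in regime p = Θ(1/n^{1/2}) E[X] diverges (above the triangle threshold p ~ 1/n).


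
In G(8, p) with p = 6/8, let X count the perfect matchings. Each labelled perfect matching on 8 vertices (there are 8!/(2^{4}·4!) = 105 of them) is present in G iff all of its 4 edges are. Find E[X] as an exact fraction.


K_8 has 8!/(2^{4}·4!) = 105 labelled perfect matchings.
For each such perfect matching H, let X_H = 1 if all 4 edges of H are present in G. Then P[X_H = 1] = p^{4} = (3/4)^{4} = 81/256.
Summing the indicators: E[X] = Σ_H E[X_H] = 105 · p^{4} = 105 · 81/256 = 8505/256.
Numerically: E[X] ≈ 33.223.

E[X] = 105 · (3/4)^{4} = 8505/256 ≈ 33.223.


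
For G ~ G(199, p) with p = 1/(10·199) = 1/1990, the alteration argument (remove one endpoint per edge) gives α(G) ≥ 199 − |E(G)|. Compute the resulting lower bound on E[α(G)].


E[|E(G)|] = C(199, 2)·p = 19701 · (1/1990) = 99/10.
E[α(G)] ≥ n − E[|E(G)|] = 199 − 99/10 = 1891/10.
Numerically: ≈ 189.100000.
(This is only a lower bound; the true E[α(G)] may be larger.)

E[α(G)] ≥ 1891/10 ≈ 189.100000.


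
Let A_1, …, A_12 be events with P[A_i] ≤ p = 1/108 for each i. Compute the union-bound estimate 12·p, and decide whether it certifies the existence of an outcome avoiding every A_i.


Union bound: P[∪_{i=1}^{12} A_i] ≤ Σ_i P[A_i] ≤ 12·p = 12·(1/108) = 1/9.
Numerically: 1/9 ≈ 0.1111.
Is 1/9 < 1? YES.
Since P[∪ A_i] ≤ 1/9 < 1, the complement has P[∩ A_i^c] ≥ 1 − 1/9 = 8/9 > 0, so some outcome avoids every A_i.

12·p = 1/9 ≈ 0.1111; existence CERTIFIED by the union bound.


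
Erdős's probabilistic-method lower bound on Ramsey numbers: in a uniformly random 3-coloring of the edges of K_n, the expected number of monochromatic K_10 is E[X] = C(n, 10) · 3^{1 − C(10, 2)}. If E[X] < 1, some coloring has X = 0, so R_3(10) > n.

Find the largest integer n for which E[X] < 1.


We need C(n, 10) · 3^{1 − 45} < 1, i.e. C(n, 10) < 3^{45 − 1} = 984770902183611232881.
Check values of n near the boundary:
  n = 568: C(568, 10) = 889446337783744949208; 889446337783744949208 < 984770902183611232881? YES
  n = 569: C(569, 10) = 905357721286137524328; 905357721286137524328 < 984770902183611232881? YES
  n = 570: C(570, 10) = 921524823451961408691; 921524823451961408691 < 984770902183611232881? YES
  n = 571: C(571, 10) = 937951290893172842001; 937951290893172842001 < 984770902183611232881? YES
  n = 572: C(572, 10) = 954640815642161682606; 954640815642161682606 < 984770902183611232881? YES
  n = 573: C(573, 10) = 971597135635805762226; 971597135635805762226 < 984770902183611232881? YES
  n = 574: C(574, 10) = 988824035203816502691; 988824035203816502691 < 984770902183611232881? NO
  n = 575: C(575, 10) = 1006325345561406175305; 1006325345561406175305 < 984770902183611232881? NO
The largest n with C(n, 10) < 984770902183611232881 is n = 573 (where E[X] = 35985079097622435638/36472996377170786403 ≈ 0.9866225). Hence R_3(10) > 573, i.e. R_3(10) ≥ 574.

Largest n = 573; hence R_3(10) > 573.


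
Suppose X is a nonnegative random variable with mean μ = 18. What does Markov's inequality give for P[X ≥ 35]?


μ = E[X] = 18, a = 35.
Markov: P[X ≥ 35] ≤ μ/a = (18)/35 = 18/35.
Numerically: ≈ 0.5143.
(Since a = 35 > μ = 18.0000, the bound 18/35 is < 1 and informative.)

P[X ≥ 35] ≤ 18/35 ≈ 0.5143.


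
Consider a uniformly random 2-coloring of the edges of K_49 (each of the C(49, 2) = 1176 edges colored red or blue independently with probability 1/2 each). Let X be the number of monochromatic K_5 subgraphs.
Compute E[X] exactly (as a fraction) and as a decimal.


Let X = Σ_S X_S over the C(49, 5) = 1906884 subsets S of size 5, where X_S = 1 if the K_5 on S is monochromatic.
For a fixed S, the K_5 on S has C(5, 2) = 10 edges. P[all 10 edges red] = (1/2)^10, and likewise for blue, so P[monochromatic] = 2·(1/2)^10 = 2^{1 − 10} = 1/512.
Summing: E[X] = C(49, 5) · 2^{1 − 10} = 1906884 · 1/512 = 476721/128.
Numerically: E[X] ≈ 3724.383.

E[X] = C(49,5)·2^(1−C(5,2)) = 476721/128 ≈ 3724.383.


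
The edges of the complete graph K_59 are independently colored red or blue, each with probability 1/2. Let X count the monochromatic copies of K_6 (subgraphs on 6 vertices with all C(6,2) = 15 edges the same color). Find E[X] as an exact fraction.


Let X = Σ_S X_S over the C(59, 6) = 45057474 subsets S of size 6, where X_S = 1 if the K_6 on S is monochromatic.
For a fixed S, the K_6 on S has C(6, 2) = 15 edges. P[all 15 edges red] = (1/2)^15, and likewise for blue, so P[monochromatic] = 2·(1/2)^15 = 2^{1 − 15} = 1/16384.
By linearity of expectation: E[X] = C(59, 6) · 2^{1 − 15} = 45057474 · 1/16384 = 22528737/8192.
Numerically: E[X] ≈ 2750.089966.

E[X] = C(59,6)·2^(1−C(6,2)) = 22528737/8192 ≈ 2750.089966.


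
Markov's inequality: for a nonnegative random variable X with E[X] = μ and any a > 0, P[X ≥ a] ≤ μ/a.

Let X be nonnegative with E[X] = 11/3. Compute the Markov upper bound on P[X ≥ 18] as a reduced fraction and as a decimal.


μ = E[X] = 11/3, a = 18.
Markov: P[X ≥ 18] ≤ μ/a = (11/3)/18 = 11/54.
Numerically: ≈ 0.203704.
(Since a = 18 > μ = 3.666667, the bound 11/54 is < 1 and informative.)

P[X ≥ 18] ≤ 11/54 ≈ 0.203704.


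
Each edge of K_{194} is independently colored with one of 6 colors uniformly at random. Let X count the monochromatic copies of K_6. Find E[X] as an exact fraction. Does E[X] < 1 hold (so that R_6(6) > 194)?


E[X] = C(194, 6) · 6^{1 − 15} = 68482017072 · 6^{−14} = 68482017072/78364164096.
As a reduced fraction: E[X] = 475569563/544195584 ≈ 0.8738946.
Is E[X] < 1? YES.
Since E[X] < 1, there exists a 6-coloring of K_{194} with no monochromatic K_6; hence R_6(6) > 194.

E[X] = 475569563/544195584 ≈ 0.8738946; E[X] < 1, so R_6(6) > 194.


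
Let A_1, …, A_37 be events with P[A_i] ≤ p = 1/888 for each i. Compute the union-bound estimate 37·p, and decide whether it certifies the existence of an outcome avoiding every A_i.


Union bound: P[∪_{i=1}^{37} A_i] ≤ Σ_i P[A_i] ≤ 37·p = 37·(1/888) = 1/24.
Numerically: 1/24 ≈ 0.041667.
Is 1/24 < 1? YES.
Since P[∪ A_i] ≤ 1/24 < 1, the complement has P[∩ A_i^c] ≥ 1 − 1/24 = 23/24 > 0, so some outcome avoids every A_i.

37·p = 1/24 ≈ 0.041667; existence CERTIFIED by the union bound.


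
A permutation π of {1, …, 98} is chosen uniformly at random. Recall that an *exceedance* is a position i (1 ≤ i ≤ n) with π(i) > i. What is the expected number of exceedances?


Write X = Σ_{i=1}^{98} X_i, where X_i = 1_{π(i) > i}.
For each fixed i, π(i) is uniform over {1, …, 98} (marginal of a uniform permutation), so P[π(i) > i] = (n − i)/n. Summing: Σ_{i=1}^{98} (n − i)/n = (0 + 1 + … + 97)/98 = 98(98 − 1)/(2·98) = (98 − 1)/2.
Hence E[X] = Σ_{i=1}^{98} (98 − i)/98 = 97/2 ≈ 48.500.

E[X] = 97/2 = 48.500.


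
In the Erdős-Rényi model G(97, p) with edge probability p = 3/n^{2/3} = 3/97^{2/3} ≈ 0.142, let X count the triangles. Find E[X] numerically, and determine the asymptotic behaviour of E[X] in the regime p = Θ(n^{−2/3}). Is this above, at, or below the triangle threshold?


Number of potential triangles: C(97, 3) = 147440.
Each occurs with probability p³ ≈ (0.142)³ ≈ 2.86959e-03.
By linearity: E[X] = C(97, 3)·p³ ≈ 147440 · 2.86959e-03 ≈ 423.093.
Since α = 2/3 < 1, p = c/n^{2/3} ≫ 1/n is above the triangle threshold p ~ 1/n. Asymptotically E[X] ~ (c³/6)·n^{3(1−α)} = (3³/6)·n^{1} → ∞; triangles are abundant w.h.p.

E[X] ≈ 423.093; in regime p = Θ(1/n^{2/3}) E[X] diverges (above the triangle threshold p ~ 1/n).


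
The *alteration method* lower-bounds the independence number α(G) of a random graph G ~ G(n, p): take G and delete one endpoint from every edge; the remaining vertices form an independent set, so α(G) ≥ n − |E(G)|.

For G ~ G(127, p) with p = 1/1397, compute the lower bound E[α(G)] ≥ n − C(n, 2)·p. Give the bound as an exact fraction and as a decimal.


E[|E(G)|] = C(127, 2)·p = 8001 · (1/1397) = 63/11.
E[α(G)] ≥ n − E[|E(G)|] = 127 − 63/11 = 1334/11.
Numerically: ≈ 121.272727.
(This is only a lower bound; the true E[α(G)] may be larger.)

E[α(G)] ≥ 1334/11 ≈ 121.272727.


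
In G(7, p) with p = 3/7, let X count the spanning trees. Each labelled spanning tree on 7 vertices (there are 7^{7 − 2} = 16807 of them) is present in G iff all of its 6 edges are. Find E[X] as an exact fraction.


K_7 has 7^{7 − 2} = 16807 labelled spanning trees.
For each such spanning tree H, let X_H = 1 if all 6 edges of H are present in G. Then P[X_H = 1] = p^{6} = (3/7)^{6} = 729/117649.
By linearity of expectation: E[X] = Σ_H E[X_H] = 16807 · p^{6} = 16807 · 729/117649 = 729/7.
Numerically: E[X] ≈ 104.

E[X] = 16807 · (3/7)^{6} = 729/7 ≈ 104.


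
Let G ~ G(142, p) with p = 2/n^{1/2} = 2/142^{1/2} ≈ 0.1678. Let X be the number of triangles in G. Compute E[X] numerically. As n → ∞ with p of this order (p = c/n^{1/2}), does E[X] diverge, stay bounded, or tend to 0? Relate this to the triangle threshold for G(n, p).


Number of potential triangles: C(142, 3) = 467180.
Each occurs with probability p³ ≈ (0.1678)³ ≈ 4.727782e-03.
By linearity: E[X] = C(142, 3)·p³ ≈ 467180 · 4.727782e-03 ≈ 2208.7253.
Since α = 1/2 < 1, p = c/n^{1/2} ≫ 1/n is above the triangle threshold p ~ 1/n. Asymptotically E[X] ~ (c³/6)·n^{3(1−α)} = (2³/6)·n^{1.5} → ∞; triangles are abundant w.h.p.

E[X] ≈ 2208.7253; in regime p = Θ(1/n^{1/2}) E[X] diverges (above the triangle threshold p ~ 1/n).


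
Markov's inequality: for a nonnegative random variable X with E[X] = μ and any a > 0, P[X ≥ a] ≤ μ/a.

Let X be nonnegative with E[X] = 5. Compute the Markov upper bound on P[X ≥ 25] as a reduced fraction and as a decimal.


μ = E[X] = 5, a = 25.
Markov: P[X ≥ 25] ≤ μ/a = (5)/25 = 1/5.
Numerically: ≈ 0.200000.
(Since a = 25 > μ = 5.000000, the bound 1/5 is < 1 and informative.)

P[X ≥ 25] ≤ 1/5 ≈ 0.200000.


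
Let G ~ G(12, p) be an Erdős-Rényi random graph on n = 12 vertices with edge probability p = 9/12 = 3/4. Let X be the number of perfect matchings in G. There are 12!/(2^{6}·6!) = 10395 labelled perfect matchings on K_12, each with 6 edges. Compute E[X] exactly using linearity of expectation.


K_12 has 12!/(2^{6}·6!) = 10395 labelled perfect matchings.
For each such perfect matching H, let X_H = 1 if all 6 edges of H are present in G. Then P[X_H = 1] = p^{6} = (3/4)^{6} = 729/4096.
By linearity of expectation: E[X] = Σ_H E[X_H] = 10395 · p^{6} = 10395 · 729/4096 = 7577955/4096.
Numerically: E[X] ≈ 1.85e+03.

E[X] = 10395 · (3/4)^{6} = 7577955/4096 ≈ 1.85e+03.


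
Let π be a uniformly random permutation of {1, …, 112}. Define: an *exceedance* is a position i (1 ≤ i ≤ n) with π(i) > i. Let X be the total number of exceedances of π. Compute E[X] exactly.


Write X = Σ_{i=1}^{112} X_i, where X_i = 1_{π(i) > i}.
For each fixed i, π(i) is uniform over {1, …, 112} (marginal of a uniform permutation), so P[π(i) > i] = (n − i)/n. Summing: Σ_{i=1}^{112} (n − i)/n = (0 + 1 + … + 111)/112 = 112(112 − 1)/(2·112) = (112 − 1)/2.
Hence E[X] = Σ_{i=1}^{112} (112 − i)/112 = 111/2 ≈ 55.5000.

E[X] = 111/2 = 55.5000.


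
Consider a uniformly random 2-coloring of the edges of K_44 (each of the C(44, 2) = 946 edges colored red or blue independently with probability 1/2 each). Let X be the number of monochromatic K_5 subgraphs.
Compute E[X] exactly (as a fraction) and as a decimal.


Let X = Σ_S X_S over the C(44, 5) = 1086008 subsets S of size 5, where X_S = 1 if the K_5 on S is monochromatic.
For a fixed S, the K_5 on S has C(5, 2) = 10 edges. P[all 10 edges red] = (1/2)^10, and likewise for blue, so P[monochromatic] = 2·(1/2)^10 = 2^{1 − 10} = 1/512.
By linearity of expectation: E[X] = C(44, 5) · 2^{1 − 10} = 1086008 · 1/512 = 135751/64.
Numerically: E[X] ≈ 2121.10938.

E[X] = C(44,5)·2^(1−C(5,2)) = 135751/64 ≈ 2121.10938.


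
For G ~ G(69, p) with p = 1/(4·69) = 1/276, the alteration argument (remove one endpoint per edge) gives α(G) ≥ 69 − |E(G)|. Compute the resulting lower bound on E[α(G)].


E[|E(G)|] = C(69, 2)·p = 2346 · (1/276) = 17/2.
E[α(G)] ≥ n − E[|E(G)|] = 69 − 17/2 = 121/2.
Numerically: ≈ 60.5000.
(This is only a lower bound; the true E[α(G)] may be larger.)

E[α(G)] ≥ 121/2 ≈ 60.5000.


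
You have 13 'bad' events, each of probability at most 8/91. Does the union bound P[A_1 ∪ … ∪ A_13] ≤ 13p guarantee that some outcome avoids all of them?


Union bound: P[∪_{i=1}^{13} A_i] ≤ Σ_i P[A_i] ≤ 13·p = 13·(8/91) = 8/7.
Numerically: 8/7 ≈ 1.1429.
Is 8/7 < 1? NO.
Since the bound 8/7 is ≥ 1, the union bound is uninformative here; it does NOT by itself certify existence.

13·p = 8/7 ≈ 1.1429; existence NOT certified by the union bound.


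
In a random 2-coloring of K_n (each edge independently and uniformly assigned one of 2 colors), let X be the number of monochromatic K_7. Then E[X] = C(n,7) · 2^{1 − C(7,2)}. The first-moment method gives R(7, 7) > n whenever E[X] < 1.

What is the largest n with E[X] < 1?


We need C(n, 7) · 2^{1 − 21} < 1, i.e. C(n, 7) < 2^{21 − 1} = 1048576.
Check values of n near the boundary:
  n = 26: C(26, 7) = 657800; 657800 < 1048576? YES
  n = 27: C(27, 7) = 888030; 888030 < 1048576? YES
  n = 28: C(28, 7) = 1184040; 1184040 < 1048576? NO
  n = 29: C(29, 7) = 1560780; 1560780 < 1048576? NO
  n = 30: C(30, 7) = 2035800; 2035800 < 1048576? NO
The largest n with C(n, 7) < 1048576 is n = 27 (where E[X] = 444015/524288 ≈ 0.846891). Hence R(7, 7) > 27, i.e. R(7, 7) ≥ 28.

Largest n = 27; hence R(7, 7) > 27.


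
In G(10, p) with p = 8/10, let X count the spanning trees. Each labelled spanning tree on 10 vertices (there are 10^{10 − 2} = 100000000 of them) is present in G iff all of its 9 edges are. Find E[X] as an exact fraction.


K_10 has 10^{10 − 2} = 100000000 labelled spanning trees.
For each such spanning tree H, let X_H = 1 if all 9 edges of H are present in G. Then P[X_H = 1] = p^{9} = (4/5)^{9} = 262144/1953125.
By linearity: E[X] = Σ_H E[X_H] = 100000000 · p^{9} = 100000000 · 262144/1953125 = 67108864/5.
Numerically: E[X] ≈ 1.3422e+07.

E[X] = 100000000 · (4/5)^{9} = 67108864/5 ≈ 1.3422e+07.


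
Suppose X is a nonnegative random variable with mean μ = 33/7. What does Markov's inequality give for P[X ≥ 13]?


μ = E[X] = 33/7, a = 13.
Markov: P[X ≥ 13] ≤ μ/a = (33/7)/13 = 33/91.
Numerically: ≈ 0.362637.
(Since a = 13 > μ = 4.714286, the bound 33/91 is < 1 and informative.)

P[X ≥ 13] ≤ 33/91 ≈ 0.362637.


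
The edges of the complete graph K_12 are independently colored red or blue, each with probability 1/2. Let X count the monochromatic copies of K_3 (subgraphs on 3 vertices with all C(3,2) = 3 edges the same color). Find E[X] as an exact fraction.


Let X = Σ_S X_S over the C(12, 3) = 220 subsets S of size 3, where X_S = 1 if the K_3 on S is monochromatic.
For a fixed S, the K_3 on S has C(3, 2) = 3 edges. P[all 3 edges red] = (1/2)^3, and likewise for blue, so P[monochromatic] = 2·(1/2)^3 = 2^{1 − 3} = 1/4.
Summing: E[X] = C(12, 3) · 2^{1 − 3} = 220 · 1/4 = 55.
Numerically: E[X] ≈ 55.000000.

E[X] = C(12,3)·2^(1−C(3,2)) = 55 ≈ 55.000000.


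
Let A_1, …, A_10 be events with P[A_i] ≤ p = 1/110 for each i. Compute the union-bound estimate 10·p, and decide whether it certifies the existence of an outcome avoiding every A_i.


Union bound: P[∪_{i=1}^{10} A_i] ≤ Σ_i P[A_i] ≤ 10·p = 10·(1/110) = 1/11.
Numerically: 1/11 ≈ 0.09091.
Is 1/11 < 1? YES.
Since P[∪ A_i] ≤ 1/11 < 1, the complement has P[∩ A_i^c] ≥ 1 − 1/11 = 10/11 > 0, so some outcome avoids every A_i.

10·p = 1/11 ≈ 0.09091; existence CERTIFIED by the union bound.


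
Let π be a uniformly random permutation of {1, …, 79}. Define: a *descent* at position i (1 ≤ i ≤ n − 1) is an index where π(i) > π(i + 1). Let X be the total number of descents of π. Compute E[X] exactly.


Write X = Σ X_I over i = 1, …, 78, with X_I the indicator of one descent.
There are 78 indicators.
For each fixed i, the pair (π(i), π(i+1)) is a uniformly random ordered pair of distinct values from {1, …, 79}; by symmetry P[π(i) > π(i+1)] = 1/2.
By linearity: E[X] = 78 · (1/2) = (79 − 1) · (1/2) = 39 ≈ 39.0000.

E[X] = 39 = 39.0000.


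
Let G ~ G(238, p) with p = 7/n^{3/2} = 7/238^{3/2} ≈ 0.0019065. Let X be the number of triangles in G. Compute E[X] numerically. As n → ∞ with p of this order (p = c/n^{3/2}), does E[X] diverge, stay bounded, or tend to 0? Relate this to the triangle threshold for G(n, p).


Number of potential triangles: C(238, 3) = 2218636.
Each occurs with probability p³ ≈ (0.0019065)³ ≈ 6.9294348e-09.
By linearity: E[X] = C(238, 3)·p³ ≈ 2218636 · 6.9294348e-09 ≈ 0.01537.
Since α = 3/2 > 1, p = c/n^{3/2} = o(1/n) is below the triangle threshold p ~ 1/n. Asymptotically E[X] ~ (c³/6)·n^{3(1−α)} = (7³/6)·n^{-1.5} → 0, so by Markov's inequality G has no triangles w.h.p.

E[X] ≈ 0.01537; in regime p = Θ(1/n^{3/2}) E[X] tends to 0 (below the triangle threshold p ~ 1/n).


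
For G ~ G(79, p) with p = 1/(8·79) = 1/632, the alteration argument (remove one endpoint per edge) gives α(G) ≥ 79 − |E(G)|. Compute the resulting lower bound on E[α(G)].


E[|E(G)|] = C(79, 2)·p = 3081 · (1/632) = 39/8.
E[α(G)] ≥ n − E[|E(G)|] = 79 − 39/8 = 593/8.
Numerically: ≈ 74.1250.
(This is only a lower bound; the true E[α(G)] may be larger.)

E[α(G)] ≥ 593/8 ≈ 74.1250.


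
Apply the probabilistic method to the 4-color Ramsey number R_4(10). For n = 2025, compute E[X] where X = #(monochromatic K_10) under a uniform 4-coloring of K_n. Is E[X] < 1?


E[X] = C(2025, 10) · 4^{1 − 45} = 312479209053472269772600560 · 4^{−44} = 312479209053472269772600560/309485009821345068724781056.
As a reduced fraction: E[X] = 19529950565842016860787535/19342813113834066795298816 ≈ 1.0096748.
Is E[X] < 1? NO.
Since E[X] ≥ 1, the first-moment bound is inconclusive at n = 2025; it does NOT by itself certify R_4(10) > 2025.

E[X] = 19529950565842016860787535/19342813113834066795298816 ≈ 1.0096748; E[X] ≥ 1; first-moment method inconclusive here.


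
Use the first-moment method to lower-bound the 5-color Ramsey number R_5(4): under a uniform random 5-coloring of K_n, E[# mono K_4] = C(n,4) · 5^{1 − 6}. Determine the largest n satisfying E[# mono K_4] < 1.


We need C(n, 4) · 5^{1 − 6} < 1, i.e. C(n, 4) < 5^{6 − 1} = 3125.
Check values of n near the boundary:
  n = 12: C(12, 4) = 495; 495 < 3125? YES
  n = 13: C(13, 4) = 715; 715 < 3125? YES
  n = 14: C(14, 4) = 1001; 1001 < 3125? YES
  n = 15: C(15, 4) = 1365; 1365 < 3125? YES
  n = 16: C(16, 4) = 1820; 1820 < 3125? YES
  n = 17: C(17, 4) = 2380; 2380 < 3125? YES
  n = 18: C(18, 4) = 3060; 3060 < 3125? YES
  n = 19: C(19, 4) = 3876; 3876 < 3125? NO
The largest n with C(n, 4) < 3125 is n = 18 (where E[X] = 612/625 ≈ 0.9792). Hence R_5(4) > 18, i.e. R_5(4) ≥ 19.

Largest n = 18; hence R_5(4) > 18.


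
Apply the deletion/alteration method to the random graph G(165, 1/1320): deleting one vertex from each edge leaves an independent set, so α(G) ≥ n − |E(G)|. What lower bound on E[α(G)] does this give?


E[|E(G)|] = C(165, 2)·p = 13530 · (1/1320) = 41/4.
E[α(G)] ≥ n − E[|E(G)|] = 165 − 41/4 = 619/4.
Numerically: ≈ 154.7500.
(This is only a lower bound; the true E[α(G)] may be larger.)

E[α(G)] ≥ 619/4 ≈ 154.7500.


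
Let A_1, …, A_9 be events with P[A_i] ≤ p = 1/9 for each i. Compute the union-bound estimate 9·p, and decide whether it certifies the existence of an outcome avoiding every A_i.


Union bound: P[∪_{i=1}^{9} A_i] ≤ Σ_i P[A_i] ≤ 9·p = 9·(1/9) = 1.
Numerically: 1 ≈ 1.000.
Is 1 < 1? NO.
Since the bound 1 is ≥ 1, the union bound is uninformative here; it does NOT by itself certify existence.

9·p = 1 ≈ 1.000; existence NOT certified by the union bound.


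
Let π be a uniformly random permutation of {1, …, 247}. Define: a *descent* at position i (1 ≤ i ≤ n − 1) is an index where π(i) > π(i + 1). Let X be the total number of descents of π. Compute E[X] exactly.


Write X = Σ X_I over i = 1, …, 246, with X_I the indicator of one descent.
There are 246 indicators.
For each fixed i, the pair (π(i), π(i+1)) is a uniformly random ordered pair of distinct values from {1, …, 247}; by symmetry P[π(i) > π(i+1)] = 1/2.
By linearity: E[X] = 246 · (1/2) = (247 − 1) · (1/2) = 123 ≈ 123.00000.

E[X] = 123 = 123.00000.


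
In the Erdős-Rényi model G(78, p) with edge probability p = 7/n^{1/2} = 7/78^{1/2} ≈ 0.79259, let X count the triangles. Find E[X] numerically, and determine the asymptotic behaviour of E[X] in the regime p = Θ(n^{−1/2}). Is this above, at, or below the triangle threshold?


Number of potential triangles: C(78, 3) = 76076.
Each occurs with probability p³ ≈ (0.79259)³ ≈ 4.9791157e-01.
By linearity: E[X] = C(78, 3)·p³ ≈ 76076 · 4.9791157e-01 ≈ 37879.12042.
Since α = 1/2 < 1, p = c/n^{1/2} ≫ 1/n is above the triangle threshold p ~ 1/n. Asymptotically E[X] ~ (c³/6)·n^{3(1−α)} = (7³/6)·n^{1.5} → ∞; triangles are abundant w.h.p.

E[X] ≈ 37879.12042; in regime p = Θ(1/n^{1/2}) E[X] diverges (above the triangle threshold p ~ 1/n).


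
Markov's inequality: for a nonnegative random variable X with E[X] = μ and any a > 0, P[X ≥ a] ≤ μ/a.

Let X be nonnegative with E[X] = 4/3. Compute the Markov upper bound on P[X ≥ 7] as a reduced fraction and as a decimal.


μ = E[X] = 4/3, a = 7.
Markov: P[X ≥ 7] ≤ μ/a = (4/3)/7 = 4/21.
Numerically: ≈ 0.19048.
(Since a = 7 > μ = 1.33333, the bound 4/21 is < 1 and informative.)

P[X ≥ 7] ≤ 4/21 ≈ 0.19048.


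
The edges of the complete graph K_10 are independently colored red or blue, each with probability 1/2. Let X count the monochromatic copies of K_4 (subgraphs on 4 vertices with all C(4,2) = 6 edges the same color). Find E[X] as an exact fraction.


Let X = Σ_S X_S over the C(10, 4) = 210 subsets S of size 4, where X_S = 1 if the K_4 on S is monochromatic.
For a fixed S, the K_4 on S has C(4, 2) = 6 edges. P[all 6 edges red] = (1/2)^6, and likewise for blue, so P[monochromatic] = 2·(1/2)^6 = 2^{1 − 6} = 1/32.
By linearity: E[X] = C(10, 4) · 2^{1 − 6} = 210 · 1/32 = 105/16.
Numerically: E[X] ≈ 6.562.

E[X] = C(10,4)·2^(1−C(4,2)) = 105/16 ≈ 6.562.


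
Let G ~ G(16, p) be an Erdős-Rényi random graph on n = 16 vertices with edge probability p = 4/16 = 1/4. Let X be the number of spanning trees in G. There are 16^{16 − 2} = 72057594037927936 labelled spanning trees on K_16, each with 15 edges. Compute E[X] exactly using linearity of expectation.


K_16 has 16^{16 − 2} = 72057594037927936 labelled spanning trees.
For each such spanning tree H, let X_H = 1 if all 15 edges of H are present in G. Then P[X_H = 1] = p^{15} = (1/4)^{15} = 1/1073741824.
By linearity: E[X] = Σ_H E[X_H] = 72057594037927936 · p^{15} = 72057594037927936 · 1/1073741824 = 67108864.
Numerically: E[X] ≈ 6.7109e+07.

E[X] = 72057594037927936 · (1/4)^{15} = 67108864 ≈ 6.7109e+07.


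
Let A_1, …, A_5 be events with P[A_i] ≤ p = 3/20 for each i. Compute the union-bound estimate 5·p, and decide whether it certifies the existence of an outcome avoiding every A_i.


Union bound: P[∪_{i=1}^{5} A_i] ≤ Σ_i P[A_i] ≤ 5·p = 5·(3/20) = 3/4.
Numerically: 3/4 ≈ 0.750000.
Is 3/4 < 1? YES.
Since P[∪ A_i] ≤ 3/4 < 1, the complement has P[∩ A_i^c] ≥ 1 − 3/4 = 1/4 > 0, so some outcome avoids every A_i.

5·p = 3/4 ≈ 0.750000; existence CERTIFIED by the union bound.


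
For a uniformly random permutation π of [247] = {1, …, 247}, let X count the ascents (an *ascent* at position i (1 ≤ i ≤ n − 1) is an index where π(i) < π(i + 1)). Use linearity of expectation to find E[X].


Write X = Σ X_I over i = 1, …, 246, with X_I the indicator of one ascent.
There are 246 indicators.
For each fixed i, the pair (π(i), π(i+1)) is a uniformly random ordered pair of distinct values from {1, …, 247}; by symmetry P[π(i) < π(i+1)] = 1/2.
By linearity: E[X] = 246 · (1/2) = (247 − 1) · (1/2) = 123 ≈ 123.0000.

E[X] = 123 = 123.0000.


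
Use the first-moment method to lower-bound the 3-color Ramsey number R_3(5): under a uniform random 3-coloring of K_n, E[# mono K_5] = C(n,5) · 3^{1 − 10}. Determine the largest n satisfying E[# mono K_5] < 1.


We need C(n, 5) · 3^{1 − 10} < 1, i.e. C(n, 5) < 3^{10 − 1} = 19683.
Check values of n near the boundary:
  n = 15: C(15, 5) = 3003; 3003 < 19683? YES
  n = 16: C(16, 5) = 4368; 4368 < 19683? YES
  n = 17: C(17, 5) = 6188; 6188 < 19683? YES
  n = 18: C(18, 5) = 8568; 8568 < 19683? YES
  n = 19: C(19, 5) = 11628; 11628 < 19683? YES
  n = 20: C(20, 5) = 15504; 15504 < 19683? YES
  n = 21: C(21, 5) = 20349; 20349 < 19683? NO
  n = 22: C(22, 5) = 26334; 26334 < 19683? NO
  n = 23: C(23, 5) = 33649; 33649 < 19683? NO
The largest n with C(n, 5) < 19683 is n = 20 (where E[X] = 5168/6561 ≈ 0.788). Hence R_3(5) > 20, i.e. R_3(5) ≥ 21.

Largest n = 20; hence R_3(5) > 20.


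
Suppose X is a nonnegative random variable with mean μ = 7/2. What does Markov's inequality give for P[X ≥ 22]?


μ = E[X] = 7/2, a = 22.
Markov: P[X ≥ 22] ≤ μ/a = (7/2)/22 = 7/44.
Numerically: ≈ 0.15909.
(Since a = 22 > μ = 3.50000, the bound 7/44 is < 1 and informative.)

P[X ≥ 22] ≤ 7/44 ≈ 0.15909.


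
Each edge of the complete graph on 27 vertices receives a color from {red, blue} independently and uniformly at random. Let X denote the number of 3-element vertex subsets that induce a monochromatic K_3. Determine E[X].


Let X = Σ_S X_S over the C(27, 3) = 2925 subsets S of size 3, where X_S = 1 if the K_3 on S is monochromatic.
For a fixed S, the K_3 on S has C(3, 2) = 3 edges. P[all 3 edges red] = (1/2)^3, and likewise for blue, so P[monochromatic] = 2·(1/2)^3 = 2^{1 − 3} = 1/4.
By linearity: E[X] = C(27, 3) · 2^{1 − 3} = 2925 · 1/4 = 2925/4.
Numerically: E[X] ≈ 731.250000.

E[X] = C(27,3)·2^(1−C(3,2)) = 2925/4 ≈ 731.250000.


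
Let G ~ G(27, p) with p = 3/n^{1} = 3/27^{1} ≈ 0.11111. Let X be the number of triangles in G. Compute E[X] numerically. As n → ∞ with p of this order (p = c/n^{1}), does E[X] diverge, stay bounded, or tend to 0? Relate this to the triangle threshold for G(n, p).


Number of potential triangles: C(27, 3) = 2925.
Each occurs with probability p³ ≈ (0.11111)³ ≈ 1.3717421e-03.
By linearity: E[X] = C(27, 3)·p³ ≈ 2925 · 1.3717421e-03 ≈ 4.01235.
Here α = 1, so p = 3/n is exactly at the triangle threshold p ~ 1/n. Asymptotically E[X] → c³/6 = 3³/6 = 9/2 ≈ 4.50000, a bounded constant. In this regime the triangle count is asymptotically Poisson(c³/6).

E[X] ≈ 4.01235; in regime p = Θ(1/n^{1}) E[X] stays bounded (at the triangle threshold p ~ 1/n).


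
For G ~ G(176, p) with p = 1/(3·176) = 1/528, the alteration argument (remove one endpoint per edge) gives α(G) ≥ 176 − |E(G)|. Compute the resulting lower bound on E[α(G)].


E[|E(G)|] = C(176, 2)·p = 15400 · (1/528) = 175/6.
E[α(G)] ≥ n − E[|E(G)|] = 176 − 175/6 = 881/6.
Numerically: ≈ 146.833333.
(This is only a lower bound; the true E[α(G)] may be larger.)

E[α(G)] ≥ 881/6 ≈ 146.833333.


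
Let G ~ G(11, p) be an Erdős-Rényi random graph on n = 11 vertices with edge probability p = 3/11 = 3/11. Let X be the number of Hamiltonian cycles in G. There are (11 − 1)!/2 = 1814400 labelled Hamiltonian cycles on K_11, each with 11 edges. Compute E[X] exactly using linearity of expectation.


K_11 has (11 − 1)!/2 = 1814400 labelled Hamiltonian cycles.
For each such Hamiltonian cycle H, let X_H = 1 if all 11 edges of H are present in G. Then P[X_H = 1] = p^{11} = (3/11)^{11} = 177147/285311670611.
By linearity: E[X] = Σ_H E[X_H] = 1814400 · p^{11} = 1814400 · 177147/285311670611 = 321415516800/285311670611.
Numerically: E[X] ≈ 1.127.

E[X] = 1814400 · (3/11)^{11} = 321415516800/285311670611 ≈ 1.127.


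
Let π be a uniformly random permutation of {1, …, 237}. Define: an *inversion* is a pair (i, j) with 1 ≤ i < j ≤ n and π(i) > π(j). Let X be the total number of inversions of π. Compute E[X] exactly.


Write X = Σ X_I over the C(237, 2) = 27966 pairs i < j, with X_I the indicator of one inversion.
There are 27966 indicators.
For each fixed pair i < j, the values π(i) and π(j) are two distinct elements of {1, …, 237} in uniformly random order; by symmetry P[π(i) > π(j)] = 1/2.
By linearity: E[X] = 27966 · (1/2) = C(237, 2) · (1/2) = 27966/2 = 13983 ≈ 13983.0000.

E[X] = 13983 = 13983.0000.


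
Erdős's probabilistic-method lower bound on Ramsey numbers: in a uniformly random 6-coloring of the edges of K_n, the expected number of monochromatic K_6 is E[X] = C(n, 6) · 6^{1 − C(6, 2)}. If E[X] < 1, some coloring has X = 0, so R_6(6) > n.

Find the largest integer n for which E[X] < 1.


We need C(n, 6) · 6^{1 − 15} < 1, i.e. C(n, 6) < 6^{15 − 1} = 78364164096.
Check values of n near the boundary:
  n = 197: C(197, 6) = 75176946208; 75176946208 < 78364164096? YES
  n = 198: C(198, 6) = 77526225777; 77526225777 < 78364164096? YES
  n = 199: C(199, 6) = 79936367511; 79936367511 < 78364164096? NO
The largest n with C(n, 6) < 78364164096 is n = 198 (where E[X] = 25842075259/26121388032 ≈ 0.989307). Hence R_6(6) > 198, i.e. R_6(6) ≥ 199.

Largest n = 198; hence R_6(6) > 198.


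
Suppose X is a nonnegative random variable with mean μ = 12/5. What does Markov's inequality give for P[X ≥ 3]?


μ = E[X] = 12/5, a = 3.
Markov: P[X ≥ 3] ≤ μ/a = (12/5)/3 = 4/5.
Numerically: ≈ 0.80000.
(Since a = 3 > μ = 2.40000, the bound 4/5 is < 1 and informative.)

P[X ≥ 3] ≤ 4/5 ≈ 0.80000.


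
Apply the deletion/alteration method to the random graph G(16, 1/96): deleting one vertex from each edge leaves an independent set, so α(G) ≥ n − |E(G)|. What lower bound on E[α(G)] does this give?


E[|E(G)|] = C(16, 2)·p = 120 · (1/96) = 5/4.
E[α(G)] ≥ n − E[|E(G)|] = 16 − 5/4 = 59/4.
Numerically: ≈ 14.750.
(This is only a lower bound; the true E[α(G)] may be larger.)

E[α(G)] ≥ 59/4 ≈ 14.750.


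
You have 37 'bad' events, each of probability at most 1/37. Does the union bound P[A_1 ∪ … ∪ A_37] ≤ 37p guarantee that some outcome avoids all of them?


Union bound: P[∪_{i=1}^{37} A_i] ≤ Σ_i P[A_i] ≤ 37·p = 37·(1/37) = 1.
Numerically: 1 ≈ 1.000000.
Is 1 < 1? NO.
Since the bound 1 is ≥ 1, the union bound is uninformative here; it does NOT by itself certify existence.

37·p = 1 ≈ 1.000000; existence NOT certified by the union bound.


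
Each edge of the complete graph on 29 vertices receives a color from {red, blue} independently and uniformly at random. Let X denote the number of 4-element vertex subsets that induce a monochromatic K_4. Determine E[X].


Let X = Σ_S X_S over the C(29, 4) = 23751 subsets S of size 4, where X_S = 1 if the K_4 on S is monochromatic.
For a fixed S, the K_4 on S has C(4, 2) = 6 edges. P[all 6 edges red] = (1/2)^6, and likewise for blue, so P[monochromatic] = 2·(1/2)^6 = 2^{1 − 6} = 1/32.
Summing: E[X] = C(29, 4) · 2^{1 − 6} = 23751 · 1/32 = 23751/32.
Numerically: E[X] ≈ 742.21875.

E[X] = C(29,4)·2^(1−C(4,2)) = 23751/32 ≈ 742.21875.


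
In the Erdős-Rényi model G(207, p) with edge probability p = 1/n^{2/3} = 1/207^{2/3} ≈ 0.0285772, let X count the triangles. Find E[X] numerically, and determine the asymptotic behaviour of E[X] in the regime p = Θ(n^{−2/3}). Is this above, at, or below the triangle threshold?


Number of potential triangles: C(207, 3) = 1456935.
Each occurs with probability p³ ≈ (0.0285772)³ ≈ 2.33377675e-05.
By linearity: E[X] = C(207, 3)·p³ ≈ 1456935 · 2.33377675e-05 ≈ 34.001610.
Since α = 2/3 < 1, p = c/n^{2/3} ≫ 1/n is above the triangle threshold p ~ 1/n. Asymptotically E[X] ~ (c³/6)·n^{3(1−α)} = (1³/6)·n^{1} → ∞; triangles are abundant w.h.p.

E[X] ≈ 34.001610; in regime p = Θ(1/n^{2/3}) E[X] diverges (above the triangle threshold p ~ 1/n).


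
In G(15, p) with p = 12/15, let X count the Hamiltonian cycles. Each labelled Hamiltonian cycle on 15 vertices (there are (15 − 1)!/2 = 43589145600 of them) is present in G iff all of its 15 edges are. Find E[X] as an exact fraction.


K_15 has (15 − 1)!/2 = 43589145600 labelled Hamiltonian cycles.
For each such Hamiltonian cycle H, let X_H = 1 if all 15 edges of H are present in G. Then P[X_H = 1] = p^{15} = (4/5)^{15} = 1073741824/30517578125.
By linearity: E[X] = Σ_H E[X_H] = 43589145600 · p^{15} = 43589145600 · 1073741824/30517578125 = 1872139548125822976/1220703125.
Numerically: E[X] ≈ 1.53366e+09.

E[X] = 43589145600 · (4/5)^{15} = 1872139548125822976/1220703125 ≈ 1.53366e+09.


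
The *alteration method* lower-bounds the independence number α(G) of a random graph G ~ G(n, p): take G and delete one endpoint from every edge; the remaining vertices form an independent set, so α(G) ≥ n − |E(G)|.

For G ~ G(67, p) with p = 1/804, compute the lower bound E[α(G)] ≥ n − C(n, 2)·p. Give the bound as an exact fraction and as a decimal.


E[|E(G)|] = C(67, 2)·p = 2211 · (1/804) = 11/4.
E[α(G)] ≥ n − E[|E(G)|] = 67 − 11/4 = 257/4.
Numerically: ≈ 64.250.
(This is only a lower bound; the true E[α(G)] may be larger.)

E[α(G)] ≥ 257/4 ≈ 64.250.


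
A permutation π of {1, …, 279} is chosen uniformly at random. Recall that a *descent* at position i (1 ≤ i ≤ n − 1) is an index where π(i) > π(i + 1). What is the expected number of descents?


Write X = Σ X_I over i = 1, …, 278, with X_I the indicator of one descent.
There are 278 indicators.
For each fixed i, the pair (π(i), π(i+1)) is a uniformly random ordered pair of distinct values from {1, …, 279}; by symmetry P[π(i) > π(i+1)] = 1/2.
By linearity: E[X] = 278 · (1/2) = (279 − 1) · (1/2) = 139 ≈ 139.0000.

E[X] = 139 = 139.0000.


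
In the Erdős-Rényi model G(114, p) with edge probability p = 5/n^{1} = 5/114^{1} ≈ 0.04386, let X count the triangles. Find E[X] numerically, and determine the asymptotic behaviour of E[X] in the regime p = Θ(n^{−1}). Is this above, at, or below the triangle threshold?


Number of potential triangles: C(114, 3) = 240464.
Each occurs with probability p³ ≈ (0.04386)³ ≈ 8.437144e-05.
By linearity: E[X] = C(114, 3)·p³ ≈ 240464 · 8.437144e-05 ≈ 20.2883.
Here α = 1, so p = 5/n is exactly at the triangle threshold p ~ 1/n. Asymptotically E[X] → c³/6 = 5³/6 = 125/6 ≈ 20.8333, a bounded constant. In this regime the triangle count is asymptotically Poisson(c³/6).

E[X] ≈ 20.2883; in regime p = Θ(1/n^{1}) E[X] stays bounded (at the triangle threshold p ~ 1/n).
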